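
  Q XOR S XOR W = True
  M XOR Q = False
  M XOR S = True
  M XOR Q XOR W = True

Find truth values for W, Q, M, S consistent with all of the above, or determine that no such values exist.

Adding constraints 1, 3, 4 mod 2: every variable appears an even number of times on the left, so the left side is 0.
But the right sides sum to 1 (mod 2). 0 ≠ 1 — the system is inconsistent.

Unsatisfiable — no assignment works.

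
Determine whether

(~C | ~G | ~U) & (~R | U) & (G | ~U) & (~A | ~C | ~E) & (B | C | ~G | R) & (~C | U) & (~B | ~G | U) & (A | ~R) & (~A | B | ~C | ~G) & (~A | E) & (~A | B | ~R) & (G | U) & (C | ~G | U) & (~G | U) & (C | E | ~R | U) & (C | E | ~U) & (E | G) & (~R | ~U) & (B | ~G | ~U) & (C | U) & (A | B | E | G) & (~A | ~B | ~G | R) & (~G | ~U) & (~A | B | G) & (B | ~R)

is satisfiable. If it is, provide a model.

Case G = True:
  (~G | U) forces U = True.
  Clause (~G | ~U) is falsified — contradiction.
Case G = False:
  (G | ~U) forces U = False.
  Clause (G | U) is falsified — contradiction.
Both cases fail, so the formula is unsatisfiable.

The formula is unsatisfiable.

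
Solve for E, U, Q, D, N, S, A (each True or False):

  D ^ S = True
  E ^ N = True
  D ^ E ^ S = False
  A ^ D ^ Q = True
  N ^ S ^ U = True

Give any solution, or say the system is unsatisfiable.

E = True, U = False, Q = False, D = False, N = False, S = True, A = True

D ^ S = F ^ T = True ✓
E ^ N = T ^ F = True ✓
D ^ E ^ S = F ^ T ^ T = False ✓
A ^ D ^ Q = T ^ F ^ F = True ✓
N ^ S ^ U = F ^ T ^ F = True ✓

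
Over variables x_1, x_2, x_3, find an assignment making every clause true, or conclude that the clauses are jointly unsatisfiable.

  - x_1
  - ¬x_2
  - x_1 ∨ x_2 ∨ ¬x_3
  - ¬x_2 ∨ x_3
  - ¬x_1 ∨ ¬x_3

x_1 = True, x_2 = False, x_3 = False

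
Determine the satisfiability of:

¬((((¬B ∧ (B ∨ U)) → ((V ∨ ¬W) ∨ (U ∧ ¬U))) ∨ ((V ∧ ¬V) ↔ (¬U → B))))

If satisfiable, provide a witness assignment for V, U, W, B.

V: False, U: True, W: True, B: False

  ¬((((¬B ∧ (B ∨ U)) → ((V ∨ ¬W) ∨ (U ∧ ¬U))) ∨ ((V ∧ ¬V) ↔ (¬U → B)))) = True
    ((¬B ∧ (B ∨ U)) → ((V ∨ ¬W) ∨ (U ∧ ¬U))) ∨ ((V ∧ ¬V) ↔ (¬U → B)) = False
      (¬B ∧ (B ∨ U)) → ((V ∨ ¬W) ∨ (U ∧ ¬U)) = False
        ¬B ∧ (B ∨ U) = True
          ¬B = True
          B ∨ U = True
        (V ∨ ¬W) ∨ (U ∧ ¬U) = False
          V ∨ ¬W = False
            ¬W = False
          U ∧ ¬U = False
            ¬U = False
      (V ∧ ¬V) ↔ (¬U → B) = False
        V ∧ ¬V = False
          ¬V = True
        ¬U → B = True
          ¬U = False
The formula evaluates to True.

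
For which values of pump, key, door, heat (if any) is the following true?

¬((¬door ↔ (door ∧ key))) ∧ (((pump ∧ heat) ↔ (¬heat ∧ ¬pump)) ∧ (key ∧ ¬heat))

pump: True; key: True; door: True; heat: False

  ¬((¬door ↔ (door ∧ key))) = True
    ¬door ↔ (door ∧ key) = False
      ¬door = False
      door ∧ key = True
  ((pump ∧ heat) ↔ (¬heat ∧ ¬pump)) ∧ (key ∧ ¬heat) = True
    (pump ∧ heat) ↔ (¬heat ∧ ¬pump) = True
      pump ∧ heat = False
      ¬heat ∧ ¬pump = False
        ¬heat = True
        ¬pump = False
    key ∧ ¬heat = True
      ¬heat = True
Both conjuncts True, so the formula holds.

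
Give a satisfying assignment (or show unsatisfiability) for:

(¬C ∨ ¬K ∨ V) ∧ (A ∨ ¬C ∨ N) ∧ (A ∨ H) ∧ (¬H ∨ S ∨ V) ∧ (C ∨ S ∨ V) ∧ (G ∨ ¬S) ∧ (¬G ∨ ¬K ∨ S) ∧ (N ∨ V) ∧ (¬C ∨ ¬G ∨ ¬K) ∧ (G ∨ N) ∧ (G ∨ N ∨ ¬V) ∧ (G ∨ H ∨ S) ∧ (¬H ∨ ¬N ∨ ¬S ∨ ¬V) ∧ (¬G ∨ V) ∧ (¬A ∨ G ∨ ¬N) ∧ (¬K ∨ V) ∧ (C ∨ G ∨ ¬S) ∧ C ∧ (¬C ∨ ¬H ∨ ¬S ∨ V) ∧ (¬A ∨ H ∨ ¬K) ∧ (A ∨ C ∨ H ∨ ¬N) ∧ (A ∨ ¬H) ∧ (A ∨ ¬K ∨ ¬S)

Unit clause (C) forces C = True.
Set K = False.
Set N = False.
  then (A ∨ ¬C ∨ N) forces A = True.
  then (N ∨ V) forces V = True.
  then (G ∨ N) forces G = True.
Set H = False.
Set S = True.
All clauses satisfied.

C = True, K = False, N = False, V = True, H = False, A = True, S = True, G = True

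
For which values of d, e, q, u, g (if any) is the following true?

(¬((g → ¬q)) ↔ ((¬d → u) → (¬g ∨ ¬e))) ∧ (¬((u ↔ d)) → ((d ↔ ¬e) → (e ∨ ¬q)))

d = False, e = True, q = False, u = True, g = True

  ¬((g → ¬q)) ↔ ((¬d → u) → (¬g ∨ ¬e)) = True
    ¬((g → ¬q)) = False
      g → ¬q = True
        ¬q = True
    (¬d → u) → (¬g ∨ ¬e) = False
      ¬d → u = True
        ¬d = True
      ¬g ∨ ¬e = False
        ¬g = False
        ¬e = False
  ¬((u ↔ d)) → ((d ↔ ¬e) → (e ∨ ¬q)) = True
    ¬((u ↔ d)) = True
      u ↔ d = False
    (d ↔ ¬e) → (e ∨ ¬q) = True
      d ↔ ¬e = True
        ¬e = False
      e ∨ ¬q = True
        ¬q = True
Both conjuncts True, so the formula holds.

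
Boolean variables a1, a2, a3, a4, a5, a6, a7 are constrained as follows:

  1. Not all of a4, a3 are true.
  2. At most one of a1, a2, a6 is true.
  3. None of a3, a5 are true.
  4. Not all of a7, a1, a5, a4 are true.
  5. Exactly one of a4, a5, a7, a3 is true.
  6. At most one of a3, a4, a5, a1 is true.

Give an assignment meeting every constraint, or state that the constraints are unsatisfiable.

a1 = False, a2 = False, a3 = False, a4 = False, a5 = False, a6 = True, a7 = True

  (1) {a4, a3}: 0/2 true — not all ✓
  (2) {a1, a2, a6}: 1 true — at most one ✓
  (3) {a3, a5}: 0 true — none ✓
  (4) {a7, a1, a5, a4}: 1/4 true — not all ✓
  (5) {a4, a5, a7, a3}: 1 true — exactly one ✓
  (6) {a3, a4, a5, a1}: 0 true — at most one ✓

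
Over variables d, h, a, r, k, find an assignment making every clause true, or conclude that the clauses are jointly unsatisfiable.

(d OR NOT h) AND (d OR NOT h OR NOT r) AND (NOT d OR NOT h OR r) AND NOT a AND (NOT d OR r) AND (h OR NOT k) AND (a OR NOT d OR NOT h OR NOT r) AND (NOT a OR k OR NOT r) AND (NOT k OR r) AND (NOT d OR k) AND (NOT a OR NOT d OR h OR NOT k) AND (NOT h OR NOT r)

d = False, h = False, a = False, r = False, k = False

Unit clause (NOT a) forces a = False.
Try d = True:
  (NOT d OR r) forces r = True.
  (a OR NOT d OR NOT h OR NOT r) forces h = False.
  (h OR NOT k) forces k = False.
  clause (NOT d OR k) is falsified — backtrack.
So d = False.
  then (d OR NOT h) forces h = False.
  then (h OR NOT k) forces k = False.
Set r = False.
All clauses satisfied.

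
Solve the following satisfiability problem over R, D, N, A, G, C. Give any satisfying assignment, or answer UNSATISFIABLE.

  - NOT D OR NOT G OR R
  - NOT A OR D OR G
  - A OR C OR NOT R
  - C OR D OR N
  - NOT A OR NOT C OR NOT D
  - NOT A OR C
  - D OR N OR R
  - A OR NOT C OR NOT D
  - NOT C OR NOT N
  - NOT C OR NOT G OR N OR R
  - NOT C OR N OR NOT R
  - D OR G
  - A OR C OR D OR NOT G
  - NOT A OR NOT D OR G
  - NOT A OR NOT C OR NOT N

Set R = False.
Try D = False:
  (D OR N OR R) forces N = True.
  (NOT C OR NOT N) forces C = False.
  (NOT A OR C) forces A = False.
  (D OR G) forces G = True.
  clause (A OR C OR D OR NOT G) is falsified — backtrack.
So D = True.
  then (NOT D OR NOT G OR R) forces G = False.
  then (NOT A OR NOT D OR G) forces A = False.
  then (A OR NOT C OR NOT D) forces C = False.
Set N = True.
All clauses satisfied.

R: False; D: True; N: True; A: False; G: False; C: False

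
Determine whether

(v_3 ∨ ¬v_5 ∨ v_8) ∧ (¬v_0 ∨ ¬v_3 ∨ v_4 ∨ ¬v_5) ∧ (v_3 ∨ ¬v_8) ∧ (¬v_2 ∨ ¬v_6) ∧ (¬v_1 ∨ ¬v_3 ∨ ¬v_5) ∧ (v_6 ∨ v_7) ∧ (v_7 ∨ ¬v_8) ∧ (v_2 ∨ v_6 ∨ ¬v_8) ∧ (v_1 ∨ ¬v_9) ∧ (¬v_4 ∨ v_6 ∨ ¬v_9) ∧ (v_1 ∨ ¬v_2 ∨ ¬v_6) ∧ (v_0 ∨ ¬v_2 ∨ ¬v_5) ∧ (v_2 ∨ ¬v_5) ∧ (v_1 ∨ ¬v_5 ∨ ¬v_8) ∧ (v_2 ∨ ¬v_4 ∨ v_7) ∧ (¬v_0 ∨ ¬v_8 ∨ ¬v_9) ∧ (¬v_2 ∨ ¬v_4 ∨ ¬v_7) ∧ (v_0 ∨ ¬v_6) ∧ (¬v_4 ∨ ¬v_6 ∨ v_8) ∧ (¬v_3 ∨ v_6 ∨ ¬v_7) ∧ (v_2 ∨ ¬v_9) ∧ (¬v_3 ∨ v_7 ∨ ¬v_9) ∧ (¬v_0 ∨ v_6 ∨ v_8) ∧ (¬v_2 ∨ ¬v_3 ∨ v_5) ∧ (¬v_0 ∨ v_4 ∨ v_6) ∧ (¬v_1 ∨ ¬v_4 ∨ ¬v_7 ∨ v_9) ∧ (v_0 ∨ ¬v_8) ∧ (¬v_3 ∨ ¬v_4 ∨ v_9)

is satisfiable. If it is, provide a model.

Set v_0 = True.
Set v_1 = True.
Try v_2 = True:
  (¬v_2 ∨ ¬v_6) forces v_6 = False.
  (v_6 ∨ v_7) forces v_7 = True.
  (¬v_2 ∨ ¬v_4 ∨ ¬v_7) forces v_4 = False.
  clause (¬v_0 ∨ v_4 ∨ v_6) is falsified — backtrack.
So v_2 = False.
  then (v_2 ∨ ¬v_5) forces v_5 = False.
  then (v_2 ∨ ¬v_9) forces v_9 = False.
Set v_3 = True.
  then (¬v_3 ∨ ¬v_4 ∨ v_9) forces v_4 = False.
  then (¬v_0 ∨ v_4 ∨ v_6) forces v_6 = True.
Set v_7 = False.
  then (v_7 ∨ ¬v_8) forces v_8 = False.
All clauses satisfied.

v_0: True; v_1: True; v_2: False; v_3: True; v_4: False; v_5: False; v_6: True; v_7: False; v_8: False; v_9: False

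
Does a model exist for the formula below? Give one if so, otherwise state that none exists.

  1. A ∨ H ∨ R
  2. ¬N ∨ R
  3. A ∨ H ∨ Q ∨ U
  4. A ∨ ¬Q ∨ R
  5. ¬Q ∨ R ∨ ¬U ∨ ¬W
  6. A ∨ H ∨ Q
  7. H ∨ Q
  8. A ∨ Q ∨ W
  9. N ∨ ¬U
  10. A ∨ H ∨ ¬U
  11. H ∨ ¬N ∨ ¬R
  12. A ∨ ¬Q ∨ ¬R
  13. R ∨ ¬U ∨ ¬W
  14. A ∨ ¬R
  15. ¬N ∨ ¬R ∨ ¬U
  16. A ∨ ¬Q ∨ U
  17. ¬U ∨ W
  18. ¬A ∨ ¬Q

Set H = True.
Set N = False.
  then (N ∨ ¬U) forces U = False.
Set R = False.
Set A = True.
  then (¬A ∨ ¬Q) forces Q = False.
Set W = True.
All clauses satisfied.

H=T, N=F, R=F, A=T, W=T, U=F, Q=F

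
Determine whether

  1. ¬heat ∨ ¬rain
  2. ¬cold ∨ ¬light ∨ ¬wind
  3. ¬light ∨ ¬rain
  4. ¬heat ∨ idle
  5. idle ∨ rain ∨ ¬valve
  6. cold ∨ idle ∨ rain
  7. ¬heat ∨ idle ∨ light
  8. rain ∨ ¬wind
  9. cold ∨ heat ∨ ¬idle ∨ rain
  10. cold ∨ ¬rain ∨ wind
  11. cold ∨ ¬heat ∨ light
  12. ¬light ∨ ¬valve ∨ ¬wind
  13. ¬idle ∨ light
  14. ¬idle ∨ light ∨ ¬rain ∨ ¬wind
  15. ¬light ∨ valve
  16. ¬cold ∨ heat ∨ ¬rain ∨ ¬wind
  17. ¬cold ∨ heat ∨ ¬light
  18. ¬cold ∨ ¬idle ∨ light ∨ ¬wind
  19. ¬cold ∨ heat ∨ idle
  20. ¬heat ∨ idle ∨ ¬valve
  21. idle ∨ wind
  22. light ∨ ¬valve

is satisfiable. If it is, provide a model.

cold: True; rain: False; valve: True; heat: True; wind: False; idle: True; light: True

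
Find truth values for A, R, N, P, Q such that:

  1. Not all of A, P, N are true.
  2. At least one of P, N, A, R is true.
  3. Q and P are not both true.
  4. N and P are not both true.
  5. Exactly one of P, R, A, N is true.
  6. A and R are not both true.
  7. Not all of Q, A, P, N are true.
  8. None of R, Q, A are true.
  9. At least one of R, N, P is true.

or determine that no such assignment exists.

A = False, R = False, N = False, P = True, Q = False

  (1) {A, P, N}: 1/3 true — not all ✓
  (2) {P, N, A, R}: 1 true — at least one ✓
  (3) Q=F, P=T — not both ✓
  (4) N=F, P=T — not both ✓
  (5) {P, R, A, N}: 1 true — exactly one ✓
  (6) A=F, R=F — not both ✓
  (7) {Q, A, P, N}: 1/4 true — not all ✓
  (8) {R, Q, A}: 0 true — none ✓
  (9) {R, N, P}: 1 true — at least one ✓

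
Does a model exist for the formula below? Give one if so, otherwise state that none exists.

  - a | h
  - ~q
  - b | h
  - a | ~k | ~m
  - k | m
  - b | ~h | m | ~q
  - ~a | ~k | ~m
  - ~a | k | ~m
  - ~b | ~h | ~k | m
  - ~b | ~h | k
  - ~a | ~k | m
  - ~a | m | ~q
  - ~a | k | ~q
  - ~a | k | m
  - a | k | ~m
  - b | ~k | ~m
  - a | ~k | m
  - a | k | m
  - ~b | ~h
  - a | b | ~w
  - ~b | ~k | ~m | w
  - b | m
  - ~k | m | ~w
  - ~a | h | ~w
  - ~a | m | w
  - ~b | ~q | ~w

No satisfying assignment exists.

Case k = True:
  (~q) forces q = False.
  If m = True:
    (a | ~k | ~m) forces a = True.
    clause (~a | ~k | ~m) is falsified.
  If m = False:
    (~a | ~k | m) forces a = False.
    clause (a | ~k | m) is falsified.
  Every sub-case reaches a contradiction.
Case k = False:
  (~q) forces q = False.
  (k | m) forces m = True.
  (~a | k | ~m) forces a = False.
  Clause (a | k | ~m) is falsified — contradiction.
Both cases fail, so the formula is unsatisfiable.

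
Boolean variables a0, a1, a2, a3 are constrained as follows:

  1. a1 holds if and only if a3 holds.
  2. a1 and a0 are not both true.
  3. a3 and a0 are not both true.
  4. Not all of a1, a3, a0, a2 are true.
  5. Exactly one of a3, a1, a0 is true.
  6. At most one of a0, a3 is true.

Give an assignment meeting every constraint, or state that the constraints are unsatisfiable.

a0 = True, a1 = False, a2 = True, a3 = False

  (1) a1=F, a3=F — same ✓
  (2) a1=F, a0=T — not both ✓
  (3) a3=F, a0=T — not both ✓
  (4) {a1, a3, a0, a2}: 2/4 true — not all ✓
  (5) {a3, a1, a0}: 1 true — exactly one ✓
  (6) {a0, a3}: 1 true — at most one ✓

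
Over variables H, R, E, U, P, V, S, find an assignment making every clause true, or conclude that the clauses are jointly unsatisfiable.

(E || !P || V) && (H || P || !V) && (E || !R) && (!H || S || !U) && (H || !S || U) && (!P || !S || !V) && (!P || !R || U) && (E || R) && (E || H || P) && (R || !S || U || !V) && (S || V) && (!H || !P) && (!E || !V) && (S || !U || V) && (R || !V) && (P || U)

Set H = True.
  then (!H || !P) forces P = False.
  then (P || U) forces U = True.
  then (!H || S || !U) forces S = True.
Set R = True.
  then (E || !R) forces E = True.
  then (!E || !V) forces V = False.
All clauses satisfied.

H = True; R = True; E = True; U = True; P = False; V = False; S = True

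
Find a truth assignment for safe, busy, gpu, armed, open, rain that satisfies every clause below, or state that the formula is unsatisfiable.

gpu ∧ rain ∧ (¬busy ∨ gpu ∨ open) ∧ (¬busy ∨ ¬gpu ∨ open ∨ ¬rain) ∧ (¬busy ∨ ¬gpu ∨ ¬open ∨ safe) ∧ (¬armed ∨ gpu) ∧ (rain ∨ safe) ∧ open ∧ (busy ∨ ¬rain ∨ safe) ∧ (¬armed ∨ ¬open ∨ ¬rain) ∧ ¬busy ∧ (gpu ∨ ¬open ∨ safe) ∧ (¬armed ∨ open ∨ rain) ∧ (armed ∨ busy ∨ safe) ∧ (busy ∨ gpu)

safe: True, busy: False, gpu: True, armed: False, open: True, rain: True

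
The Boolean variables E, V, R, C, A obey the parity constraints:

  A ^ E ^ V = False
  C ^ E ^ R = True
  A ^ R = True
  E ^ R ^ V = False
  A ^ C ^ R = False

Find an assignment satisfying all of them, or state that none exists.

Unsatisfiable — no assignment works.

Adding constraints 1, 3, 4 mod 2: every variable appears an even number of times on the left, so the left side is 0.
But the right sides sum to 1 (mod 2). 0 ≠ 1 — the system is inconsistent.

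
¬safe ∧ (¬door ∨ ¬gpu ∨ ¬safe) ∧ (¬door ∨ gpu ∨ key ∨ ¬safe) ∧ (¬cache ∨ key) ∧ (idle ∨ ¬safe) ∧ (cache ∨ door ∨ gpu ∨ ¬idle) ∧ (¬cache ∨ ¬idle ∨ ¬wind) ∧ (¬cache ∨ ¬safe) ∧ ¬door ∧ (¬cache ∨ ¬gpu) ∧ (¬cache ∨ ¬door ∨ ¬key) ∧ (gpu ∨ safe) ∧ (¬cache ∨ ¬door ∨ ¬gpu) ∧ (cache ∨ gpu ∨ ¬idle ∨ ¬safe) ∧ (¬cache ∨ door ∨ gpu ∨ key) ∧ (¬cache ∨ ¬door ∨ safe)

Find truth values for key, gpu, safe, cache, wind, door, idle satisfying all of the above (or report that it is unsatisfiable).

Unit clause (¬safe) forces safe = False.
Unit clause (¬door) forces door = False.
In (gpu ∨ safe) only gpu is left, so gpu = True.
In (¬cache ∨ ¬gpu) only ¬cache is left, so cache = False.
Set key = False.
Set wind = True.
Set idle = True.
All clauses satisfied.

key: False; gpu: True; safe: False; cache: False; wind: True; door: False; idle: True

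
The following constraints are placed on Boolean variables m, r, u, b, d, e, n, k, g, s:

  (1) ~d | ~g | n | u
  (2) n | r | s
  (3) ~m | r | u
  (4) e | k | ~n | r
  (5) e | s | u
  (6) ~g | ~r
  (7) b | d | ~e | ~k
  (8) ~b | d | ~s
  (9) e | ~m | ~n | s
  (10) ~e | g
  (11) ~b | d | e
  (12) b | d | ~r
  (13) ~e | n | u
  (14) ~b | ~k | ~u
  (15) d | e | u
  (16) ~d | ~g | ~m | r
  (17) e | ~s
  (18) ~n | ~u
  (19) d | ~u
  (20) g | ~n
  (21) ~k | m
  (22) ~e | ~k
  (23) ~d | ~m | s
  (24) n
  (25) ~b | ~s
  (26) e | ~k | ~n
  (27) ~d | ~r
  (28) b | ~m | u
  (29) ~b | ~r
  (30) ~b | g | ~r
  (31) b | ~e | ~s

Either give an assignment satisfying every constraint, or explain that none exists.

m = False, r = False, u = False, b = True, d = False, e = True, n = True, k = False, g = True, s = False

Unit clause (n) forces n = True.
In (~n | ~u) only ~u is left, so u = False.
In (g | ~n) only g is left, so g = True.
In (~g | ~r) only ~r is left, so r = False.
In (~m | r | u) only ~m is left, so m = False.
In (~k | m) only ~k is left, so k = False.
In (e | k | ~n | r) only e is left, so e = True.
Set b = True.
  then (~b | ~s) forces s = False.
Set d = False.
All clauses satisfied.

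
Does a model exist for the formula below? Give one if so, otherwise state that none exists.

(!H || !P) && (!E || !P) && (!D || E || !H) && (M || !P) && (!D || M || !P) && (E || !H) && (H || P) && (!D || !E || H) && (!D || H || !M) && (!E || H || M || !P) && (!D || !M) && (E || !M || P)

D = False, P = False, E = True, H = True, M = True

Set D = False.
Set P = False.
  then (H || P) forces H = True.
  then (E || !H) forces E = True.
Set M = True.
All clauses satisfied.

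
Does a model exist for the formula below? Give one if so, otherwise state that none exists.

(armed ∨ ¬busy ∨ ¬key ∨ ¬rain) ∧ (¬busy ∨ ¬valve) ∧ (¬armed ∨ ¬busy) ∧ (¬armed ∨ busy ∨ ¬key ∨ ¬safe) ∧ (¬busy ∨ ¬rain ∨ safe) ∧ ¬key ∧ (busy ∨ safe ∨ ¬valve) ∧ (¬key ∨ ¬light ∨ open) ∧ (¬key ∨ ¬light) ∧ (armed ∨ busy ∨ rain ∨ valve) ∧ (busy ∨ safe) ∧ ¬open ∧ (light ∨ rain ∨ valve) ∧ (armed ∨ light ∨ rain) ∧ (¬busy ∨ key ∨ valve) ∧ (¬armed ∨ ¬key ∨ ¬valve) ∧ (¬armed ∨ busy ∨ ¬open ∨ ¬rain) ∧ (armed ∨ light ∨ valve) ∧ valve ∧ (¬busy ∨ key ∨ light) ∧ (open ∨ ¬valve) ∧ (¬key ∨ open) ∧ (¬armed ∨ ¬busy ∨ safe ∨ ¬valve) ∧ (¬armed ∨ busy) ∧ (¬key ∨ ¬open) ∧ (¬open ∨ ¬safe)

Unsatisfiable — no assignment works.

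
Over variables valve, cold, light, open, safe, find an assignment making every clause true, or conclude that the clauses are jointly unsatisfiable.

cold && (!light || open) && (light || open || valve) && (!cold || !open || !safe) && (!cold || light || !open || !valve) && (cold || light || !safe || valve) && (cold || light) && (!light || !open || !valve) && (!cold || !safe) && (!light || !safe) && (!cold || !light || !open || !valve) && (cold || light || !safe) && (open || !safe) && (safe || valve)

Unit clause (cold) forces cold = True.
In (!cold || !safe) only !safe is left, so safe = False.
In (safe || valve) only valve is left, so valve = True.
Try light = True:
  (!light || open) forces open = True.
  clause (!light || !open || !valve) is falsified — backtrack.
So light = False.
  then (!cold || light || !open || !valve) forces open = False.
All clauses satisfied.

valve: True, cold: True, light: False, open: False, safe: False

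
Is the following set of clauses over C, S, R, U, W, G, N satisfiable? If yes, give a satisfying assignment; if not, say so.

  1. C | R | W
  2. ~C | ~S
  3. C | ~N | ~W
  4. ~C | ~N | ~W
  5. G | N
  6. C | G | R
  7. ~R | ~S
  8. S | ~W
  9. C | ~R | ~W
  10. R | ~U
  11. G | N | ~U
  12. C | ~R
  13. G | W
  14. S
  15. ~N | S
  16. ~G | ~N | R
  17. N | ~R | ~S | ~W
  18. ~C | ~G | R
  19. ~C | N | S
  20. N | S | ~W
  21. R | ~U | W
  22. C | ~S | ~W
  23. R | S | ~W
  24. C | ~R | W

Unsatisfiable — no assignment works.

Case S = True:
  (~C | ~S) forces C = False.
  (~R | ~S) forces R = False.
  (C | R | W) forces W = True.
  Clause (C | ~S | ~W) is falsified — contradiction.
Case S = False:
  Clause (S) is falsified — contradiction.
Both cases fail, so the formula is unsatisfiable.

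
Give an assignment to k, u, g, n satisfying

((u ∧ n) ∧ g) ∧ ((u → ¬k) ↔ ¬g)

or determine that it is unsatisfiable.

k: True, u: True, g: True, n: True

  (u ∧ n) ∧ g = True
    u ∧ n = True
  (u → ¬k) ↔ ¬g = True
    u → ¬k = False
      ¬k = False
    ¬g = False
Both conjuncts True, so the formula holds.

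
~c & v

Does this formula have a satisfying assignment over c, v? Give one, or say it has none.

c: False, v: True

  ~c = True
Both conjuncts True, so the formula holds.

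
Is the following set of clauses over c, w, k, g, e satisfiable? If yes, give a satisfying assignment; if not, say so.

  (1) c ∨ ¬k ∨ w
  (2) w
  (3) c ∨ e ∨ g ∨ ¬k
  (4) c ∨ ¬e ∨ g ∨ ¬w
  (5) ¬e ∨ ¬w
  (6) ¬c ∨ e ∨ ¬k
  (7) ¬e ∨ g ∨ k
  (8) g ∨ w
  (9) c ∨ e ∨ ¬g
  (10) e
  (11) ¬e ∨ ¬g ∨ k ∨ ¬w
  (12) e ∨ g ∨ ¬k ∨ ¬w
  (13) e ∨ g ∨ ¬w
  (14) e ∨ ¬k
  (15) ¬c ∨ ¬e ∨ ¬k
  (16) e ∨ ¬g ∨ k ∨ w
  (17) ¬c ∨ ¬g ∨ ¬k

Case w = True:
  (¬e ∨ ¬w) forces e = False.
  Clause (e) is falsified — contradiction.
Case w = False:
  Clause (w) is falsified — contradiction.
Both cases fail, so the formula is unsatisfiable.

No satisfying assignment exists.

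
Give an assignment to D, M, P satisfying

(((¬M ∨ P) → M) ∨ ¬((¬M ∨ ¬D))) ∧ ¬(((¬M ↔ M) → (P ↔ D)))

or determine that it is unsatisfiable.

No satisfying assignment exists.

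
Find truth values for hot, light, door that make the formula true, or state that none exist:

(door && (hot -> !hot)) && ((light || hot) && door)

hot: False; light: True; door: True

  door && (hot -> !hot) = True
    hot -> !hot = True
      !hot = True
  (light || hot) && door = True
    light || hot = True
Both conjuncts True, so the formula holds.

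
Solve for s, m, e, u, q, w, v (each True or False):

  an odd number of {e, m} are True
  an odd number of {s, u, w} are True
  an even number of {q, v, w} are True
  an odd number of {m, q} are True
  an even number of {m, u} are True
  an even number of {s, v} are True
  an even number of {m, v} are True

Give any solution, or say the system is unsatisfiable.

s=F, m=F, e=T, u=F, q=T, w=T, v=F

{e, m}: 1 true → odd ✓
{s, u, w}: 1 true → odd ✓
{q, v, w}: 2 true → even ✓
{m, q}: 1 true → odd ✓
{m, u}: 0 true → even ✓
{s, v}: 0 true → even ✓
{m, v}: 0 true → even ✓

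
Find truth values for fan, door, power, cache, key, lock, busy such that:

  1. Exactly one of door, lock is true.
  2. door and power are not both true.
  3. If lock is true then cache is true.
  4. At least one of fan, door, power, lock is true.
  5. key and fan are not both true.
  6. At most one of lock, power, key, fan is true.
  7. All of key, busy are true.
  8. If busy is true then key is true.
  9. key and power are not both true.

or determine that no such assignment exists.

fan = False, door = True, power = False, cache = False, key = True, lock = False, busy = True

  (1) {door, lock}: 1 true — exactly one ✓
  (2) door=T, power=F — not both ✓
  (3) lock=F ⇒ cache: vacuous ✓
  (4) {fan, door, power, lock}: 1 true — at least one ✓
  (5) key=T, fan=F — not both ✓
  (6) {lock, power, key, fan}: 1 true — at most one ✓
  (7) {key, busy}: all 2 true ✓
  (8) busy=T ⇒ key: T ✓
  (9) key=T, power=F — not both ✓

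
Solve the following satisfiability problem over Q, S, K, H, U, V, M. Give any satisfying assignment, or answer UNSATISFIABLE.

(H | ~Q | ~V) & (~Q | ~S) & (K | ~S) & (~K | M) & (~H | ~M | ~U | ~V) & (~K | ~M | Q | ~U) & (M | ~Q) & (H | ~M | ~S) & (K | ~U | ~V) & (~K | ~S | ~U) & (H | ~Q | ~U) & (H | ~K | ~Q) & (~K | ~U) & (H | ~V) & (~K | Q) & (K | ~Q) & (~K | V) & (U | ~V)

Set Q = False.
  then (~K | Q) forces K = False.
  then (K | ~S) forces S = False.
Set H = True.
Set U = False.
  then (U | ~V) forces V = False.
Set M = True.
All clauses satisfied.

Q: False, S: False, K: False, H: True, U: False, V: False, M: True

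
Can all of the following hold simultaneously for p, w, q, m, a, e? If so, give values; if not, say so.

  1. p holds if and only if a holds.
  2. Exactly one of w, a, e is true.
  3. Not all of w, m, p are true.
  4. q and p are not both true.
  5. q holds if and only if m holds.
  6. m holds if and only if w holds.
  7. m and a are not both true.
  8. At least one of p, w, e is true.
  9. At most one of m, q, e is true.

p: True; w: False; q: False; m: False; a: True; e: False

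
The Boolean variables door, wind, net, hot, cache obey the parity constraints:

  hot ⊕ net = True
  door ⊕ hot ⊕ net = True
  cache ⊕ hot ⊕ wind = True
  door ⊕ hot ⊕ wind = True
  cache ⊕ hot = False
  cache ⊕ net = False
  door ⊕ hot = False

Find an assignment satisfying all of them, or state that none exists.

Unsatisfiable — no assignment works.

Adding constraints 1, 5, 6 mod 2: every variable appears an even number of times on the left, so the left side is 0.
But the right sides sum to 1 (mod 2). 0 ≠ 1 — the system is inconsistent.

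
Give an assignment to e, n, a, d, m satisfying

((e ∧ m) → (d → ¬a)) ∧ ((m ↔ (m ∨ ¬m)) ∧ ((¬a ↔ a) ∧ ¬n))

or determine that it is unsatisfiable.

UNSATISFIABLE

The conjunct ¬a ↔ a is unsatisfiable on its own:
  a=F: evaluates to False.
  a=T: evaluates to False.
So the whole conjunction is unsatisfiable.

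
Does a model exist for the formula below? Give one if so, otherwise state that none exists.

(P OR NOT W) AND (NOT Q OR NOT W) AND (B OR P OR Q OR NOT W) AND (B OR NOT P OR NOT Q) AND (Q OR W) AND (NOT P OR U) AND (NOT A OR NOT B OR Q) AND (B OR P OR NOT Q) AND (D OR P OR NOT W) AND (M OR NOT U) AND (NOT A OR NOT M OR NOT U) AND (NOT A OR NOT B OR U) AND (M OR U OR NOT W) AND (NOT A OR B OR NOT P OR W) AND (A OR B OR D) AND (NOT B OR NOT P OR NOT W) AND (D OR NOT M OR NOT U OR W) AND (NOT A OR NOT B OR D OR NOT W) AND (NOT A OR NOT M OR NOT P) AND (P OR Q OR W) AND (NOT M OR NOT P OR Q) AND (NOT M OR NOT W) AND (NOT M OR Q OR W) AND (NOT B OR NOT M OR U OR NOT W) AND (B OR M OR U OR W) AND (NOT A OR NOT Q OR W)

U = True, A = False, B = True, D = True, M = True, P = True, Q = True, W = False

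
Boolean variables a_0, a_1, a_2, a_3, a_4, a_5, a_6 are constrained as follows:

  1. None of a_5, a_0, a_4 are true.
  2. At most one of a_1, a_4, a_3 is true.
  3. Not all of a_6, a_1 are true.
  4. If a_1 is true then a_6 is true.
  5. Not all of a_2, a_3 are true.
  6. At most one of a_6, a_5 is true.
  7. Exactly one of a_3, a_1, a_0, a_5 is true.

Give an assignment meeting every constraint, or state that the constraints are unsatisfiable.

a_0=F, a_1=F, a_2=F, a_3=T, a_4=F, a_5=F, a_6=T

  (1) {a_5, a_0, a_4}: 0 true — none ✓
  (2) {a_1, a_4, a_3}: 1 true — at most one ✓
  (3) {a_6, a_1}: 1/2 true — not all ✓
  (4) a_1=F ⇒ a_6: vacuous ✓
  (5) {a_2, a_3}: 1/2 true — not all ✓
  (6) {a_6, a_5}: 1 true — at most one ✓
  (7) {a_3, a_1, a_0, a_5}: 1 true — exactly one ✓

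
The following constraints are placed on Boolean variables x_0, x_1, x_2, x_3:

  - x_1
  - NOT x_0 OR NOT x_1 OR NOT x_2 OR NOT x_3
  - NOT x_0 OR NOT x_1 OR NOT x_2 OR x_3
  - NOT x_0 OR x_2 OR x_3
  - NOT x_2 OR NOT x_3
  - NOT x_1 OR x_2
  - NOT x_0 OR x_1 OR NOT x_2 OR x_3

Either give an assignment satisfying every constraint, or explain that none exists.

x_0: False; x_1: True; x_2: True; x_3: False

Unit clause (x_1) forces x_1 = True.
In (NOT x_1 OR x_2) only x_2 is left, so x_2 = True.
In (NOT x_2 OR NOT x_3) only NOT x_3 is left, so x_3 = False.
In (NOT x_0 OR NOT x_1 OR NOT x_2 OR x_3) only NOT x_0 is left, so x_0 = False.
All clauses satisfied.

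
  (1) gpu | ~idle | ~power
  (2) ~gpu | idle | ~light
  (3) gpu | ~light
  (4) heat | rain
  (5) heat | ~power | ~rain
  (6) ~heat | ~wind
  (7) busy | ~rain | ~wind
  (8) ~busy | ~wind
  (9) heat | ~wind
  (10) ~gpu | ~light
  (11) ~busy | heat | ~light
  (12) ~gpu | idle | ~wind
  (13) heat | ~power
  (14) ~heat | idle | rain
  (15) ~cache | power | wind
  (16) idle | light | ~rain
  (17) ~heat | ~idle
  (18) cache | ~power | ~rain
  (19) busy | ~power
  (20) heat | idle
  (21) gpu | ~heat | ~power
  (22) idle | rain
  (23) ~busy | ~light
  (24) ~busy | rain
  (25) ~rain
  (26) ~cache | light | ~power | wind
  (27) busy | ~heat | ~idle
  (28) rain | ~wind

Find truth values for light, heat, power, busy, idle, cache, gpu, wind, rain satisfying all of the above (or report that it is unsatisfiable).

The formula is unsatisfiable.

Case rain = True:
  Clause (~rain) is falsified — contradiction.
Case rain = False:
  (heat | rain) forces heat = True.
  (~heat | ~wind) forces wind = False.
  (~heat | idle | rain) forces idle = True.
  Clause (~heat | ~idle) is falsified — contradiction.
Both cases fail, so the formula is unsatisfiable.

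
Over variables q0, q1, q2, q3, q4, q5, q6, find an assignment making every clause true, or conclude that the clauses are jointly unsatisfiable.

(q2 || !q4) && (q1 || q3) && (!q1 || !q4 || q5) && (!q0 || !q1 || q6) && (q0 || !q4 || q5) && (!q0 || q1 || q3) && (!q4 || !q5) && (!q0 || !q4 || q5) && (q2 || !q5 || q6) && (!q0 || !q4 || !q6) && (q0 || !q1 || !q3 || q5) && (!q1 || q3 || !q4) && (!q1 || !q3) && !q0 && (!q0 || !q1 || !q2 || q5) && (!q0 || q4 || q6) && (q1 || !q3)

q0 = False, q1 = True, q2 = True, q3 = False, q4 = False, q5 = True, q6 = False

Unit clause (!q0) forces q0 = False.
Set q1 = True.
  then (!q1 || !q3) forces q3 = False.
  then (!q1 || q3 || !q4) forces q4 = False.
Set q2 = True.
Set q5 = True.
Set q6 = False.
All clauses satisfied.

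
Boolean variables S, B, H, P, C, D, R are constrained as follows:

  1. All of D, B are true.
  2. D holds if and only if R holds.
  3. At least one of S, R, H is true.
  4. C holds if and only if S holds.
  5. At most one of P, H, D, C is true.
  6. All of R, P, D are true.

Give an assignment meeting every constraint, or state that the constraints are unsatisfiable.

UNSATISFIABLE

Case P = True:
  (1) forces D = True.
  Constraint (5) is violated (P=T, D=T) — contradiction.
Case P = False:
  Constraint (6) is violated (P=F) — contradiction.
Both cases fail — unsatisfiable.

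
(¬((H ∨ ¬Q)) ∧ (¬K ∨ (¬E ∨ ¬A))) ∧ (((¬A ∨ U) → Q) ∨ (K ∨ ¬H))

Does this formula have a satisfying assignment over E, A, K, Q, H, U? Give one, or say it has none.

E=F, A=T, K=F, Q=T, H=F, U=F

  ¬((H ∨ ¬Q)) ∧ (¬K ∨ (¬E ∨ ¬A)) = True
    ¬((H ∨ ¬Q)) = True
      H ∨ ¬Q = False
        ¬Q = False
    ¬K ∨ (¬E ∨ ¬A) = True
      ¬K = True
      ¬E ∨ ¬A = True
        ¬E = True
        ¬A = False
  ((¬A ∨ U) → Q) ∨ (K ∨ ¬H) = True
    (¬A ∨ U) → Q = True
      ¬A ∨ U = False
        ¬A = False
    K ∨ ¬H = True
      ¬H = True
Both conjuncts True, so the formula holds.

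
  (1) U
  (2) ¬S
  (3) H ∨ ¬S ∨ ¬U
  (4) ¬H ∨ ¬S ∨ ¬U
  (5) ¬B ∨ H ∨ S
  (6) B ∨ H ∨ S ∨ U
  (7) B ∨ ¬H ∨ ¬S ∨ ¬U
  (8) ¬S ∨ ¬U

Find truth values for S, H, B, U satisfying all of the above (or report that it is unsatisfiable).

Unit clause (U) forces U = True.
Unit clause (¬S) forces S = False.
Set H = True.
Set B = True.
All clauses satisfied.

S = False, H = True, B = True, U = True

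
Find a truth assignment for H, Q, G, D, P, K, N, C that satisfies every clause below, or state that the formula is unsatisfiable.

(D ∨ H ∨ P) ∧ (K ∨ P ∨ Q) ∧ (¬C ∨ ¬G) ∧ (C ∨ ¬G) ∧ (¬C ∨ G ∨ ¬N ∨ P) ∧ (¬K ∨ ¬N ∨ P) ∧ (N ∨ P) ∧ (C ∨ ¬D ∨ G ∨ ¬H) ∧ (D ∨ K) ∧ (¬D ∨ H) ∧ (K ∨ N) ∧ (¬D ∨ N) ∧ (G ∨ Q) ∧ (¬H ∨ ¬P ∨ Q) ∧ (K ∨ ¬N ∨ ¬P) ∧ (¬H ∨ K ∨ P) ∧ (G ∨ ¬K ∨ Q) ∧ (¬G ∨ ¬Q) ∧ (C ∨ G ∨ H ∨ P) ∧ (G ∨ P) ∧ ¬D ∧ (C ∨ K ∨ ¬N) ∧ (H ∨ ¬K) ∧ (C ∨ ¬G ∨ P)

H=T; Q=T; G=F; D=F; P=T; K=T; N=F; C=F

Unit clause (¬D) forces D = False.
In (D ∨ K) only K is left, so K = True.
In (H ∨ ¬K) only H is left, so H = True.
Try Q = False:
  (G ∨ Q) forces G = True.
  (¬C ∨ ¬G) forces C = False.
  clause (C ∨ ¬G) is falsified — backtrack.
So Q = True.
  then (¬G ∨ ¬Q) forces G = False.
  then (G ∨ P) forces P = True.
Set N = False.
Set C = False.
All clauses satisfied.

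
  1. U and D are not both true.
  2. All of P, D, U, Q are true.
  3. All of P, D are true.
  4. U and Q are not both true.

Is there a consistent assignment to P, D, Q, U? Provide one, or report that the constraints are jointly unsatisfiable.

UNSATISFIABLE

Case D = True:
  (1) with D=T forces U = False.
  Constraint (2) is violated (U=F) — contradiction.
Case D = False:
  Constraint (2) is violated (D=F) — contradiction.
Both cases fail — unsatisfiable.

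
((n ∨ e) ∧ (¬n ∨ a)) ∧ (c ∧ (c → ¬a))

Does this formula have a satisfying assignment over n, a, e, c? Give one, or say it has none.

n=F, a=F, e=T, c=T

  (n ∨ e) ∧ (¬n ∨ a) = True
    n ∨ e = True
    ¬n ∨ a = True
      ¬n = True
  c ∧ (c → ¬a) = True
    c → ¬a = True
      ¬a = True
Both conjuncts True, so the formula holds.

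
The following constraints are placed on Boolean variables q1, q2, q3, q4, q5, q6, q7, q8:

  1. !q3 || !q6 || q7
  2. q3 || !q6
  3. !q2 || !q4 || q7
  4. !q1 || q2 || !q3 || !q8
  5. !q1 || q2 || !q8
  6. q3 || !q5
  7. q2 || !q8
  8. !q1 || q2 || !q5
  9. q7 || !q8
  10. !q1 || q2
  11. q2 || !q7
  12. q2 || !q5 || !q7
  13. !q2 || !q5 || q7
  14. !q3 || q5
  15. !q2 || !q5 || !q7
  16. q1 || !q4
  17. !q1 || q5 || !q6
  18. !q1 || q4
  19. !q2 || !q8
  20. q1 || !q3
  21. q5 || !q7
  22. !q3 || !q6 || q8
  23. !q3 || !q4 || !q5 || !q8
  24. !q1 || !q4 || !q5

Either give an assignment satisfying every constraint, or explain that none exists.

Try q1 = True:
  (!q1 || q2) forces q2 = True.
  (!q1 || q4) forces q4 = True.
  (!q2 || !q4 || q7) forces q7 = True.
  (!q2 || !q5 || !q7) forces q5 = False.
  clause (q5 || !q7) is falsified — backtrack.
So q1 = False.
  then (q1 || !q4) forces q4 = False.
  then (q1 || !q3) forces q3 = False.
  then (q3 || !q6) forces q6 = False.
  then (q3 || !q5) forces q5 = False.
  then (q5 || !q7) forces q7 = False.
  then (q7 || !q8) forces q8 = False.
Set q2 = True.
All clauses satisfied.

q1 = False, q2 = True, q3 = False, q4 = False, q5 = False, q6 = False, q7 = False, q8 = False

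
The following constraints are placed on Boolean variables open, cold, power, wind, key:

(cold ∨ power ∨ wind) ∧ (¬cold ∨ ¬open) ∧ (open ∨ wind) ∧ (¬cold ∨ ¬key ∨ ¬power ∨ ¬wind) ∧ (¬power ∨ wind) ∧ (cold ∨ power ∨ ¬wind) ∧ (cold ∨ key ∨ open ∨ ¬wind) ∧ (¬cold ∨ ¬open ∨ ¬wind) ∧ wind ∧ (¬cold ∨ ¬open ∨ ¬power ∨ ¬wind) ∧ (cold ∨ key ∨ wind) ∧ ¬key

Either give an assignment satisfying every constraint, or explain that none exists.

Unit clause (wind) forces wind = True.
Unit clause (¬key) forces key = False.
Set open = False.
  then (cold ∨ key ∨ open ∨ ¬wind) forces cold = True.
Set power = True.
All clauses satisfied.

open: False; cold: True; power: True; wind: True; key: False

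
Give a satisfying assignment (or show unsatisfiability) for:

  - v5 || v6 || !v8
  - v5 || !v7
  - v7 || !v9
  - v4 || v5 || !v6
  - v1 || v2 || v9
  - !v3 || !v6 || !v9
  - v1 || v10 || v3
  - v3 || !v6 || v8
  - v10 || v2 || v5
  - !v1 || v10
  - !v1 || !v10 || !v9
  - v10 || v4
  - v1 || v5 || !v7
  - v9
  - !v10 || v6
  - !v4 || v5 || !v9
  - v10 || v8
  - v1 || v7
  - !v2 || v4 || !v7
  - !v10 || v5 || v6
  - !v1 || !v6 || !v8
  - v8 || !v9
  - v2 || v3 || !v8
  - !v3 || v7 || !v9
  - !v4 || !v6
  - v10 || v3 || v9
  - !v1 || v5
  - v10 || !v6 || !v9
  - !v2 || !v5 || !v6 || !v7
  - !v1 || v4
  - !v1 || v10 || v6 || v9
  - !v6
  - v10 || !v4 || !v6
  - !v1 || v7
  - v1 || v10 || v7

Unit clause (v9) forces v9 = True.
In (v8 || !v9) only v8 is left, so v8 = True.
Unit clause (!v6) forces v6 = False.
In (v5 || v6 || !v8) only v5 is left, so v5 = True.
In (v7 || !v9) only v7 is left, so v7 = True.
In (!v10 || v6) only !v10 is left, so v10 = False.
In (!v1 || v10) only !v1 is left, so v1 = False.
In (v10 || v4) only v4 is left, so v4 = True.
In (v1 || v10 || v3) only v3 is left, so v3 = True.
Set v2 = False.
All clauses satisfied.

v1 = False, v2 = False, v3 = True, v4 = True, v5 = True, v6 = False, v7 = True, v8 = True, v9 = True, v10 = False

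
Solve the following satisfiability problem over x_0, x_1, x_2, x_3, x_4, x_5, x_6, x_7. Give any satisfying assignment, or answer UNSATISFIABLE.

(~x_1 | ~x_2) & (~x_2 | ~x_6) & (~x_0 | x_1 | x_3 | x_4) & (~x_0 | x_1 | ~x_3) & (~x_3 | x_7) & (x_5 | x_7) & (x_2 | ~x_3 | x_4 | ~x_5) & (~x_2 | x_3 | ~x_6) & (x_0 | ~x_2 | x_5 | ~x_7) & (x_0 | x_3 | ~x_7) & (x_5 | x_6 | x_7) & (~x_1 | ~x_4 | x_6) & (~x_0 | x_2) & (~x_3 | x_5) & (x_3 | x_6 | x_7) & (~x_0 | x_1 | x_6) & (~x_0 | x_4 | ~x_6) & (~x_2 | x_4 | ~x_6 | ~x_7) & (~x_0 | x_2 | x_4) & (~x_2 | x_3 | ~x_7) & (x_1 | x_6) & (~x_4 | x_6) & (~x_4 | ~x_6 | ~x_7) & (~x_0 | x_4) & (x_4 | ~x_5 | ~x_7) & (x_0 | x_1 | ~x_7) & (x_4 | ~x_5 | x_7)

x_0=F, x_1=T, x_2=F, x_3=F, x_4=T, x_5=T, x_6=T, x_7=F

Try x_0 = True:
  (~x_0 | x_2) forces x_2 = True.
  (~x_1 | ~x_2) forces x_1 = False.
  (~x_2 | ~x_6) forces x_6 = False.
  clause (~x_0 | x_1 | x_6) is falsified — backtrack.
So x_0 = False.
Set x_1 = True.
  then (~x_1 | ~x_2) forces x_2 = False.
Try x_3 = True:
  (~x_3 | x_7) forces x_7 = True.
  (~x_3 | x_5) forces x_5 = True.
  (x_2 | ~x_3 | x_4 | ~x_5) forces x_4 = True.
  (~x_1 | ~x_4 | x_6) forces x_6 = True.
  clause (~x_4 | ~x_6 | ~x_7) is falsified — backtrack.
So x_3 = False.
  then (x_0 | x_3 | ~x_7) forces x_7 = False.
  then (x_3 | x_6 | x_7) forces x_6 = True.
  then (x_5 | x_7) forces x_5 = True.
  then (x_4 | ~x_5 | x_7) forces x_4 = True.
All clauses satisfied.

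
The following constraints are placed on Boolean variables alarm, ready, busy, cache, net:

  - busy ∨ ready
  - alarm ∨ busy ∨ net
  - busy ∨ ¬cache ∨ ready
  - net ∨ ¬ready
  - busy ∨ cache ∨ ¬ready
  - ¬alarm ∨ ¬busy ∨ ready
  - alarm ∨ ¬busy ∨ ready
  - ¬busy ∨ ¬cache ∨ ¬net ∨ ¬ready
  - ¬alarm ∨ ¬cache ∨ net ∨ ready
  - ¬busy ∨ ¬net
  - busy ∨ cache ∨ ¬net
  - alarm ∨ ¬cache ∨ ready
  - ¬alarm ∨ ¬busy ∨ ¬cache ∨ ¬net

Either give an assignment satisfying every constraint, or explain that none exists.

Set alarm = False.
Try ready = False:
  (busy ∨ ready) forces busy = True.
  clause (alarm ∨ ¬busy ∨ ready) is falsified — backtrack.
So ready = True.
  then (net ∨ ¬ready) forces net = True.
  then (¬busy ∨ ¬net) forces busy = False.
  then (busy ∨ cache ∨ ¬net) forces cache = True.
All clauses satisfied.

alarm = False, ready = True, busy = False, cache = True, net = True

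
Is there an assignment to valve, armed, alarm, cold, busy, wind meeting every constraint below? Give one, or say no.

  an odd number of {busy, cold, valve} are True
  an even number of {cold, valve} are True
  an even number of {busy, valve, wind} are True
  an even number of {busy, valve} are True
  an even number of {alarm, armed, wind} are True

valve: True, armed: True, alarm: True, cold: True, busy: True, wind: False

{busy, cold, valve}: 3 true → odd ✓
{cold, valve}: 2 true → even ✓
{busy, valve, wind}: 2 true → even ✓
{busy, valve}: 2 true → even ✓
{alarm, armed, wind}: 2 true → even ✓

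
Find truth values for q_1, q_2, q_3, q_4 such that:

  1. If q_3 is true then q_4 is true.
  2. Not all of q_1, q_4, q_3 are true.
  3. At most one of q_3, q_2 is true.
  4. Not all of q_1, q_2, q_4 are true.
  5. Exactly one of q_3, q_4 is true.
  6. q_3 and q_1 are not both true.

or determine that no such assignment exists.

q_1: False, q_2: True, q_3: False, q_4: True

  (1) q_3=F ⇒ q_4: vacuous ✓
  (2) {q_1, q_4, q_3}: 1/3 true — not all ✓
  (3) {q_3, q_2}: 1 true — at most one ✓
  (4) {q_1, q_2, q_4}: 2/3 true — not all ✓
  (5) {q_3, q_4}: 1 true — exactly one ✓
  (6) q_3=F, q_1=F — not both ✓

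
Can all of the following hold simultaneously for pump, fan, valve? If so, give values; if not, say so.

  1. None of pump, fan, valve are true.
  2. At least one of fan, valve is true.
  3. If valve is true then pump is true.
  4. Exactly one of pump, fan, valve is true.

Unsatisfiable

Case valve = True:
  Constraint (1) is violated (valve=T) — contradiction.
Case valve = False:
  (1) forces pump = False.
  (1) forces fan = False.
  Constraint (2) is violated (fan=F, valve=F) — contradiction.
Both cases fail — unsatisfiable.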